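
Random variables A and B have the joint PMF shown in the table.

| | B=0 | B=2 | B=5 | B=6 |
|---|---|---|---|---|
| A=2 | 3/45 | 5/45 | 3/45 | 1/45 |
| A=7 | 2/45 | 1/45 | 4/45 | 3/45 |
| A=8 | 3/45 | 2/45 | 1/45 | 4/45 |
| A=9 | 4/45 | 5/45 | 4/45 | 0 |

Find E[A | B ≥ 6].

P(B ≥ 6) = 8/45.
Summing A·P(A=x,B=y) over the conditioning event gives 11/9.
E[A | B ≥ 6] = (11/9) / (8/45) = 55/8.

55/8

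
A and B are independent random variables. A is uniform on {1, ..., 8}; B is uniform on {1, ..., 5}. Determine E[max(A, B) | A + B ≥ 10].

7

Outcomes with A + B ≥ 10: (5,5), (6,4), (6,5), (7,3), (7,4), (7,5), (8,2), (8,3), (8,4), (8,5), each with probability 1/40.
E[max(A, B) | A + B ≥ 10] = (5 + 6 + 6 + 7 + 7 + 7 + 8 + 8 + 8 + 8) / 10 = 7.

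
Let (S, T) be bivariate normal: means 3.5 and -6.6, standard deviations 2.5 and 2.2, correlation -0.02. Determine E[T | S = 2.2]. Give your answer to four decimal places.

-6.5771

The regression of T on S has slope ρ·σ_T/σ_S and passes through (μ_S, μ_T).
E[T | S=2.2] = -6.6 + (-0.02)·(2.2/2.5)·(2.2 − (3.5)) = -6.6 + (-0.0176)·(-1.3) = -6.5771.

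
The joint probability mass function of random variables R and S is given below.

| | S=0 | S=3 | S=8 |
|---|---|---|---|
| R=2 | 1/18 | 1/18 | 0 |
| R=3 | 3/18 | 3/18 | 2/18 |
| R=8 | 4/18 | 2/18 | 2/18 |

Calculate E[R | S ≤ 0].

43/8

P(S ≤ 0) = 4/9.
Σ R·P over the event = 2·(1/18) + 3·(3/18) + 8·(4/18) = 43/18.
E[R | S ≤ 0] = (43/18) / (4/9) = 43/8.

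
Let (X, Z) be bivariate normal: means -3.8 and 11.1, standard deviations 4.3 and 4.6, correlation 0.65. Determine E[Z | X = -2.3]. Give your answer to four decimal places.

The regression of Z on X has slope ρ·σ_Z/σ_X and passes through (μ_X, μ_Z).
E[Z | X=-2.3] = 11.1 + (0.65)·(4.6/4.3)·(-2.3 − (-3.8)) = 11.1 + (0.69535)·(1.5) = 12.1430.

12.1430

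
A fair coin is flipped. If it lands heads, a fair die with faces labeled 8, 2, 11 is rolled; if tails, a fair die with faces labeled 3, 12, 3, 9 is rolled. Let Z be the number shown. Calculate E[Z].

55/8

E[Z | heads] = (8+2+11)/3 = 7.
E[Z | tails] = (3+12+3+9)/4 = 27/4.
E[Z] = (1/2)·(7) + (1/2)·(27/4) = 55/8.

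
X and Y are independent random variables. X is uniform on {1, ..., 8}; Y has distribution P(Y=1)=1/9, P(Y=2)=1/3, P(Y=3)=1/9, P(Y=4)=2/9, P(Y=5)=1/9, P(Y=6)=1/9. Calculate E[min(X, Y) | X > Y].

117/43

P(X > Y) = 43/72.
Summing min(X,Y)·P(x,y) over outcomes with X > Y gives 13/8.
E[min(X, Y) | X > Y] = (13/8) / (43/72) = 117/43.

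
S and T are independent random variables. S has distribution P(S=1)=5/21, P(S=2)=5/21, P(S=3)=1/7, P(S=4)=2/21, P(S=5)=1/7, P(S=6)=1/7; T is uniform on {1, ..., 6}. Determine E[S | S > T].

101/22

P(S > T) = 22/63.
Summing S·P(x,y) over outcomes with S > T gives 101/63.
E[S | S > T] = (101/63) / (22/63) = 101/22.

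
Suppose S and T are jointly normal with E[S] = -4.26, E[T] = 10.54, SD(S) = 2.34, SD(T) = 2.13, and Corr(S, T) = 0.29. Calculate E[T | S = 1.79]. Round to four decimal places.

12.1370

For a bivariate normal, E[T | S=x] = μ_T + ρ·(σ_T/σ_S)·(x − μ_S).
E[T | S=1.79] = 10.54 + (0.29)·(2.13/2.34)·(1.79 − (-4.26)) = 10.54 + (0.26397)·(6.05) = 12.1370.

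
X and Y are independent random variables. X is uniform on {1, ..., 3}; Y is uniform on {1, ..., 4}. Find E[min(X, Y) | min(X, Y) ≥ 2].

7/3

Outcomes with min(X, Y) ≥ 2: (2,2), (2,3), (2,4), (3,2), (3,3), (3,4), each with probability 1/12.
E[min(X, Y) | min(X, Y) ≥ 2] = (2 + 2 + 2 + 2 + 3 + 3) / 6 = 7/3.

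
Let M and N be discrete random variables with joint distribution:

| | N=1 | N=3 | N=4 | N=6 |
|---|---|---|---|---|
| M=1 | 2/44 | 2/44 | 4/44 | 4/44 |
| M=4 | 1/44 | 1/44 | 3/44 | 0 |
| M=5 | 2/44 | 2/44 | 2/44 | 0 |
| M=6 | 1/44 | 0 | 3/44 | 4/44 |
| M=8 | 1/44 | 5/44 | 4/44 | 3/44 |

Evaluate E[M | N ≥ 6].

52/11

P(N ≥ 6) = 1/4.
Σ M·P over the event = 1·(4/44) + 6·(4/44) + 8·(3/44) = 13/11.
E[M | N ≥ 6] = (13/11) / (1/4) = 52/11.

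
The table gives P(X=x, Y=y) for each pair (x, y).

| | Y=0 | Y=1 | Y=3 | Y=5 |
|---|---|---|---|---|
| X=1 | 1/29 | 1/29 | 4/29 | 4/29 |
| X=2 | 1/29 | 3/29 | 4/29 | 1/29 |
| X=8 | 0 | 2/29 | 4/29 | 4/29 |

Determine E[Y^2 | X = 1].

P(X = 1) = 10/29.
Σ Y^2·P over the event = 0·(1/29) + 1·(1/29) + 9·(4/29) + 25·(4/29) = 137/29.
E[Y^2 | X = 1] = (137/29) / (10/29) = 137/10.

137/10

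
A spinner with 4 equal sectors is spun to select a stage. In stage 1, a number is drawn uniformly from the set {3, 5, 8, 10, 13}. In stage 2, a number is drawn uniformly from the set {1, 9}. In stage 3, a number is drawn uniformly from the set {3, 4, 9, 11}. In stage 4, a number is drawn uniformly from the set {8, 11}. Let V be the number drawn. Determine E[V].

E[V | stage 1] = (3+5+8+10+13)/5 = 39/5.
E[V | stage 2] = (1+9)/2 = 5.
E[V | stage 3] = (3+4+9+11)/4 = 27/4.
E[V | stage 4] = (8+11)/2 = 19/2.
By the law of total expectation,
E[V] = (1/4)·(39/5) + (1/4)·(5) + (1/4)·(27/4) + (1/4)·(19/2) = 581/80.

581/80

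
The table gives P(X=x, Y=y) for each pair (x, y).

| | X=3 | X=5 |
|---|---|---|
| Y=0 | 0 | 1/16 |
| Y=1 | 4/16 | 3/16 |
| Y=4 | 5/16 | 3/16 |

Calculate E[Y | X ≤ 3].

8/3

P(X ≤ 3) = 9/16.
Summing Y·P(X=x,Y=y) over the conditioning event gives 3/2.
E[Y | X ≤ 3] = (3/2) / (9/16) = 8/3.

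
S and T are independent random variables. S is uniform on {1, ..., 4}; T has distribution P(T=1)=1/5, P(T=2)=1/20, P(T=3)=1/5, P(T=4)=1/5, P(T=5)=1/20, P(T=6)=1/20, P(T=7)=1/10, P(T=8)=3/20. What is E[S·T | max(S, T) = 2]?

P(max(S, T) = 2) = 3/40.
Summing ST·P(x,y) over outcomes with max(S, T) = 2 gives 7/40.
E[S·T | max(S, T) = 2] = (7/40) / (3/40) = 7/3.

7/3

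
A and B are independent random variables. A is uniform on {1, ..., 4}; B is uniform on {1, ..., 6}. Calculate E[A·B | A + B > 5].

P(A + B > 5) = 7/12.
Summing AB·P(x,y) over outcomes with A + B > 5 gives 175/24.
E[A·B | A + B > 5] = (175/24) / (7/12) = 25/2.

25/2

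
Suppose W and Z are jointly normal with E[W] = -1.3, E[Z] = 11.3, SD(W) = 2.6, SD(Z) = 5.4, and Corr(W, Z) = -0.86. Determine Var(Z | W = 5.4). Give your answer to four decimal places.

7.5933

For a bivariate normal, Var(Z | W=x) = σ_Z²(1 − ρ²).
Var(Z | W=5.4) = (5.4)²·(1 − (-0.86)²) = 29.16·0.2604 = 7.5933.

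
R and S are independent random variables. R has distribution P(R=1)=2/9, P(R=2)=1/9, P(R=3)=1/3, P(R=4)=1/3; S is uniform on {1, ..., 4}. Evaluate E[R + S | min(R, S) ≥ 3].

7

P(min(R, S) ≥ 3) = 1/3.
Summing (R+S)·P(x,y) over outcomes with min(R, S) ≥ 3 gives 7/3.
E[R + S | min(R, S) ≥ 3] = (7/3) / (1/3) = 7.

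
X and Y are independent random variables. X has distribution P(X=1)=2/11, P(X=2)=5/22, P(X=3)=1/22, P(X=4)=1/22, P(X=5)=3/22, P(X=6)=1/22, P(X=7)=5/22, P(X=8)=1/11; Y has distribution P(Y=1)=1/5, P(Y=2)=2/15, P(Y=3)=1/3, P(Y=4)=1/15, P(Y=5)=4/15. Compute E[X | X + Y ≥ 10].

P(X + Y ≥ 10) = 91/330.
Summing X·P(x,y) over outcomes with X + Y ≥ 10 gives 316/165.
E[X | X + Y ≥ 10] = (316/165) / (91/330) = 632/91.

632/91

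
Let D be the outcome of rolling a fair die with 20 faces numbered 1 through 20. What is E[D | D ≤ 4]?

Given D ≤ 4, D is equally likely to be any of {1, 2, 3, 4}.
E[D | D ≤ 4] = (1 + 2 + 3 + 4) / 4 = 5/2.

5/2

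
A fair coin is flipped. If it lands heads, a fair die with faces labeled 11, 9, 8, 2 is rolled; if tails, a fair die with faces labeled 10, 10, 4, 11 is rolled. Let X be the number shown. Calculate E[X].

E[X | heads] = (11+9+8+2)/4 = 15/2.
E[X | tails] = (10+10+4+11)/4 = 35/4.
By the law of total expectation,
E[X] = (1/2)·(15/2) + (1/2)·(35/4) = 65/8.

65/8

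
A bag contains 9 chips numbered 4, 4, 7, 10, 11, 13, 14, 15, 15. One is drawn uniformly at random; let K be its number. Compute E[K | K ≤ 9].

5

P(K ≤ 9) = 1/3.
Σ over the event: 4·2/9 + 7·1/9 = 5/3.
E[K | K ≤ 9] = (5/3) / (1/3) = 5.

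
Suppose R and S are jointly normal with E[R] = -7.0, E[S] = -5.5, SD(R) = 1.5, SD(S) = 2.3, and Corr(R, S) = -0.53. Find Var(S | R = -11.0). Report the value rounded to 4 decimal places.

3.8040

For a bivariate normal, Var(S | R=x) = σ_S²(1 − ρ²).
Var(S | R=-11.0) = (2.3)²·(1 − (-0.53)²) = 5.29·0.7191 = 3.8040.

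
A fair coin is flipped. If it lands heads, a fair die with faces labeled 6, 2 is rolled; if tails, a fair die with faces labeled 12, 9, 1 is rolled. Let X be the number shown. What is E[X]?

17/3

E[X | heads] = (6+2)/2 = 4.
E[X | tails] = (12+9+1)/3 = 22/3.
E[X] = (1/2)·(4) + (1/2)·(22/3) = 17/3.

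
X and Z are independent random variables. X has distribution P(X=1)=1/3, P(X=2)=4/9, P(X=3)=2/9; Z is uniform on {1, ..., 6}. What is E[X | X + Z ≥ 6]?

27/13

P(X + Z ≥ 6) = 13/27.
Summing X·P(x,y) over outcomes with X + Z ≥ 6 gives 1.
E[X | X + Z ≥ 6] = (1) / (13/27) = 27/13.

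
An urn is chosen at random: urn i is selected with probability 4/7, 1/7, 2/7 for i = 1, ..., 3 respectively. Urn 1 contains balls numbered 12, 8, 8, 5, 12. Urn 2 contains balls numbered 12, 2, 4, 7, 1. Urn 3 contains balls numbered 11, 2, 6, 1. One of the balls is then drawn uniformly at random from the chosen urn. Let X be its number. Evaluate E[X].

E[X | urn 1] = (12+8+8+5+12)/5 = 9.
E[X | urn 2] = (12+2+4+7+1)/5 = 26/5.
E[X | urn 3] = (11+2+6+1)/4 = 5.
By the law of total expectation,
E[X] = (4/7)·(9) + (1/7)·(26/5) + (2/7)·(5) = 256/35.

256/35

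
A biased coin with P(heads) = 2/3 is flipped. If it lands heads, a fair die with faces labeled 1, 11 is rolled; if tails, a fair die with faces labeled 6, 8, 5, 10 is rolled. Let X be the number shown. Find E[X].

77/12

E[X | heads] = (1+11)/2 = 6.
E[X | tails] = (6+8+5+10)/4 = 29/4.
E[X] = (2/3)·(6) + (1/3)·(29/4) = 77/12.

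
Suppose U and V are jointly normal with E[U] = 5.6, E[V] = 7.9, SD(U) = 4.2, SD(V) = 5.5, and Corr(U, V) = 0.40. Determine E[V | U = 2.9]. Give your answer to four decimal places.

For a bivariate normal, E[V | U=x] = μ_V + ρ·(σ_V/σ_U)·(x − μ_U).
E[V | U=2.9] = 7.9 + (0.40)·(5.5/4.2)·(2.9 − (5.6)) = 7.9 + (0.52381)·(-2.7) = 6.4857.

6.4857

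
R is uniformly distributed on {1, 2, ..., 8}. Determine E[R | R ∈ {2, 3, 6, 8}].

19/4

P(R ∈ {2, 3, 6, 8}) = 1/2.
Σ over the event: 2·1/8 + 3·1/8 + 6·1/8 + 8·1/8 = 19/8.
E[R | R ∈ {2, 3, 6, 8}] = (19/8) / (1/2) = 19/4.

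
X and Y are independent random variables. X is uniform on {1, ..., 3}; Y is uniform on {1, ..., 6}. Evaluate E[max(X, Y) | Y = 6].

P(Y = 6) = 1/6.
Summing max(X,Y)·P(x,y) over outcomes with Y = 6 gives 1.
E[max(X, Y) | Y = 6] = (1) / (1/6) = 6.

6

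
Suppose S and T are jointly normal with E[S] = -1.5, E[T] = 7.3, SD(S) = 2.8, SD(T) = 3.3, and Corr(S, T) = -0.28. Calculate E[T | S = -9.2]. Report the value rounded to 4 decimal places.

9.8410

For a bivariate normal, E[T | S=x] = μ_T + ρ·(σ_T/σ_S)·(x − μ_S).
E[T | S=-9.2] = 7.3 + (-0.28)·(3.3/2.8)·(-9.2 − (-1.5)) = 7.3 + (-0.33)·(-7.7) = 9.8410.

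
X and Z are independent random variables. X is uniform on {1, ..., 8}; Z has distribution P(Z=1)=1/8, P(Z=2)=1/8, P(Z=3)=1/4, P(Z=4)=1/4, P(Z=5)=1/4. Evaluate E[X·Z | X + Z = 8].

111/8

P(X + Z = 8) = 1/8.
Summing XZ·P(x,y) over outcomes with X + Z = 8 gives 111/64.
E[X·Z | X + Z = 8] = (111/64) / (1/8) = 111/8.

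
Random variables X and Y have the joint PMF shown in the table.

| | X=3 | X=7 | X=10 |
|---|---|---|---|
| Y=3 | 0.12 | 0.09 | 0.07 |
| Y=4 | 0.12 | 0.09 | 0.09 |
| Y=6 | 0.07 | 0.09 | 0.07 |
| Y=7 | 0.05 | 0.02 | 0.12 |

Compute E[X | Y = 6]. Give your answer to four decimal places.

P(Y = 6) = 0.23.
Summing X·P(X=x,Y=y) over the conditioning event gives 1.54.
E[X | Y = 6] = (1.54) / (0.23) = 6.6957.

6.6957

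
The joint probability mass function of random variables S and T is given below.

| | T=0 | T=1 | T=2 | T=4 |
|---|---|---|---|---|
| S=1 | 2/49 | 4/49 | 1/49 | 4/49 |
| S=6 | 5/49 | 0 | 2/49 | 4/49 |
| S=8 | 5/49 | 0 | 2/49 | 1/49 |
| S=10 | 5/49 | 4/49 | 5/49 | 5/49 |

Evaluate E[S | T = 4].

P(T = 4) = 2/7.
Σ S·P over the event = 1·(4/49) + 6·(4/49) + 8·(1/49) + 10·(5/49) = 86/49.
E[S | T = 4] = (86/49) / (2/7) = 43/7.

43/7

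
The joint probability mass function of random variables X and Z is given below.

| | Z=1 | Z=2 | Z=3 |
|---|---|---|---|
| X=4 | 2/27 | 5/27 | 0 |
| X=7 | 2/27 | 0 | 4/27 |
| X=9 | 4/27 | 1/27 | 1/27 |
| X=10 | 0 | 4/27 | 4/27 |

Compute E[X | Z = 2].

P(Z = 2) = 10/27.
Σ X·P over the event = 4·(5/27) + 9·(1/27) + 10·(4/27) = 23/9.
E[X | Z = 2] = (23/9) / (10/27) = 69/10.

69/10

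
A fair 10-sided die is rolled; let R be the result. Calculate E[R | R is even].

6

Given R is even, R is equally likely to be any of {2, 4, 6, 8, 10}.
E[R | R is even] = (2 + 4 + 6 + 8 + 10) / 5 = 6.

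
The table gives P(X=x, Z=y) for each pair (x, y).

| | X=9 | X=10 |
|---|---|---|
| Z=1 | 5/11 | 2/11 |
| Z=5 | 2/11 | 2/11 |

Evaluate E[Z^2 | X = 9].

P(X = 9) = 7/11.
Σ Z^2·P over the event = 1·(5/11) + 25·(2/11) = 5.
E[Z^2 | X = 9] = (5) / (7/11) = 55/7.

55/7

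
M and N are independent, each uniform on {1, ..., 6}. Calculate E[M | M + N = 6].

3

Outcomes with M + N = 6: (1,5), (2,4), (3,3), (4,2), (5,1), each with probability 1/36.
E[M | M + N = 6] = (1 + 2 + 3 + 4 + 5) / 5 = 3.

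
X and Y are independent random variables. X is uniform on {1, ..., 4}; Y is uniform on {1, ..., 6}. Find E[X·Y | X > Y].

35/6

Outcomes with X > Y: (2,1), (3,1), (3,2), (4,1), (4,2), (4,3), each with probability 1/24.
E[X·Y | X > Y] = (2 + 3 + 6 + 4 + 8 + 12) / 6 = 35/6.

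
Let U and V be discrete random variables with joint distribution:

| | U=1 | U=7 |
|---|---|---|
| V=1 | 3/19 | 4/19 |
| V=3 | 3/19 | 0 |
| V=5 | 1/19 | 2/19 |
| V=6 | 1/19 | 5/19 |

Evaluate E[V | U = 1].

23/8

P(U = 1) = 8/19.
Σ V·P over the event = 1·(3/19) + 3·(3/19) + 5·(1/19) + 6·(1/19) = 23/19.
E[V | U = 1] = (23/19) / (8/19) = 23/8.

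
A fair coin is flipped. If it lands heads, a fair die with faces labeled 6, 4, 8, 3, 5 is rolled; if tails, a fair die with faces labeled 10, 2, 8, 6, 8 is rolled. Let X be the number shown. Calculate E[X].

E[X | heads] = (6+4+8+3+5)/5 = 26/5.
E[X | tails] = (10+2+8+6+8)/5 = 34/5.
By the law of total expectation,
E[X] = (1/2)·(26/5) + (1/2)·(34/5) = 6.

6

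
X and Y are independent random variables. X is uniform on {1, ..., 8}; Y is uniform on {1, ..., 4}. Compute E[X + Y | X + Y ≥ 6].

P(X + Y ≥ 6) = 11/16.
Summing (X+Y)·P(x,y) over outcomes with X + Y ≥ 6 gives 23/4.
E[X + Y | X + Y ≥ 6] = (23/4) / (11/16) = 92/11.

92/11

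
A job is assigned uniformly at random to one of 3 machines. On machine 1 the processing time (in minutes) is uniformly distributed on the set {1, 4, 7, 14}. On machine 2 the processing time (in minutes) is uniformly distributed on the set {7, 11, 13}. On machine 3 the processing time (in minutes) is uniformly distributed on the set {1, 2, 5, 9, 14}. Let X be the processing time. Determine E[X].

E[X | machine 1] = (1+4+7+14)/4 = 13/2.
E[X | machine 2] = (7+11+13)/3 = 31/3.
E[X | machine 3] = (1+2+5+9+14)/5 = 31/5.
By the law of total expectation,
E[X] = (1/3)·(13/2) + (1/3)·(31/3) + (1/3)·(31/5) = 691/90.

691/90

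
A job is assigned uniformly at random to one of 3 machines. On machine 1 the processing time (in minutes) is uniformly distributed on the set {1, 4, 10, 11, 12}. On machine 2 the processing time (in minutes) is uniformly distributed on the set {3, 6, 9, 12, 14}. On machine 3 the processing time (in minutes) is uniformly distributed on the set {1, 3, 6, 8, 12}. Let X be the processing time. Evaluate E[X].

112/15

E[X | machine 1] = (1+4+10+11+12)/5 = 38/5.
E[X | machine 2] = (3+6+9+12+14)/5 = 44/5.
E[X | machine 3] = (1+3+6+8+12)/5 = 6.
E[X] = (1/3)·(38/5) + (1/3)·(44/5) + (1/3)·(6) = 112/15.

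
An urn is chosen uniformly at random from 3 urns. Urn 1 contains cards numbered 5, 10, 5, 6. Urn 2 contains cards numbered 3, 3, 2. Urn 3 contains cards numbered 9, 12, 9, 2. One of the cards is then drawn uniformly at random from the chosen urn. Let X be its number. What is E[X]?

E[X | urn 1] = (5+10+5+6)/4 = 13/2.
E[X | urn 2] = (3+3+2)/3 = 8/3.
E[X | urn 3] = (9+12+9+2)/4 = 8.
By the law of total expectation,
E[X] = (1/3)·(13/2) + (1/3)·(8/3) + (1/3)·(8) = 103/18.

103/18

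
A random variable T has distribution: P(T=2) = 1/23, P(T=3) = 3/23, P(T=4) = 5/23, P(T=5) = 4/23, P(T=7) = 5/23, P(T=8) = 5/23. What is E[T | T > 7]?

P(T > 7) = 5/23.
Σ over the event: 8·5/23 = 40/23.
E[T | T > 7] = (40/23) / (5/23) = 8.

8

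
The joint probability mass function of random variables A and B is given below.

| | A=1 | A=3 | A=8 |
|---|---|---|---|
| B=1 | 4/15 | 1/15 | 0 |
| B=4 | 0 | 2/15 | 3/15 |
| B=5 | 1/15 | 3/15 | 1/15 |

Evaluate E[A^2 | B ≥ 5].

92/5

P(B ≥ 5) = 1/3.
Σ A^2·P over the event = 1·(1/15) + 9·(3/15) + 64·(1/15) = 92/15.
E[A^2 | B ≥ 5] = (92/15) / (1/3) = 92/5.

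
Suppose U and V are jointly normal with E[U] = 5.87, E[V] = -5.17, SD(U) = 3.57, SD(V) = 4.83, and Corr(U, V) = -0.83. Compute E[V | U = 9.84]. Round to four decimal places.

-9.6281

The regression of V on U has slope ρ·σ_V/σ_U and passes through (μ_U, μ_V).
E[V | U=9.84] = -5.17 + (-0.83)·(4.83/3.57)·(9.84 − (5.87)) = -5.17 + (-1.12294)·(3.97) = -9.6281.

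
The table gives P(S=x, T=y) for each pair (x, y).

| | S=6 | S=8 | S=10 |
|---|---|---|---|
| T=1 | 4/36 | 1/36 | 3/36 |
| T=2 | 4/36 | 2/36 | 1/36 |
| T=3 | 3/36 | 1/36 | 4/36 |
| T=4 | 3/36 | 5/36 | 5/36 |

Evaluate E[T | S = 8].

28/9

P(S = 8) = 1/4.
Σ T·P over the event = 1·(1/36) + 2·(2/36) + 3·(1/36) + 4·(5/36) = 7/9.
E[T | S = 8] = (7/9) / (1/4) = 28/9.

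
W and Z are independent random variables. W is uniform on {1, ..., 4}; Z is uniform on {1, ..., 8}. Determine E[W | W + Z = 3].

Outcomes with W + Z = 3: (1,2), (2,1), each with probability 1/32.
E[W | W + Z = 3] = (1 + 2) / 2 = 3/2.

3/2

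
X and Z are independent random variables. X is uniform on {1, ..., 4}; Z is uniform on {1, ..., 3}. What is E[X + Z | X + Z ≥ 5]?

17/3

Outcomes with X + Z ≥ 5: (2,3), (3,2), (3,3), (4,1), (4,2), (4,3), each with probability 1/12.
E[X + Z | X + Z ≥ 5] = (5 + 5 + 6 + 5 + 6 + 7) / 6 = 17/3.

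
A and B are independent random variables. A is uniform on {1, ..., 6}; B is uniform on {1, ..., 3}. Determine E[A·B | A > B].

P(A > B) = 2/3.
Summing AB·P(x,y) over outcomes with A > B gives 101/18.
E[A·B | A > B] = (101/18) / (2/3) = 101/12.

101/12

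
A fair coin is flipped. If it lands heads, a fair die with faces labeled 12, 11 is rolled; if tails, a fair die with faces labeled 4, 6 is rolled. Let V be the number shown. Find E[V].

E[V | heads] = (12+11)/2 = 23/2.
E[V | tails] = (4+6)/2 = 5.
By the law of total expectation,
E[V] = (1/2)·(23/2) + (1/2)·(5) = 33/4.

33/4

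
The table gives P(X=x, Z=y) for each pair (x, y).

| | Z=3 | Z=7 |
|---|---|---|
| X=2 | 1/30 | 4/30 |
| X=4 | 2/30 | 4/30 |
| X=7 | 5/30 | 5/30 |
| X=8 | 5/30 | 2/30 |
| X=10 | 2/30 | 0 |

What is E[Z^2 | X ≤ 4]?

P(X ≤ 4) = 11/30.
Σ Z^2·P over the event = 9·(1/30) + 49·(4/30) + 9·(2/30) + 49·(4/30) = 419/30.
E[Z^2 | X ≤ 4] = (419/30) / (11/30) = 419/11.

419/11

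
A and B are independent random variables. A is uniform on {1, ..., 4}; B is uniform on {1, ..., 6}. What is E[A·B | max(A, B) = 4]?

64/7

Outcomes with max(A, B) = 4: (1,4), (2,4), (3,4), (4,1), (4,2), (4,3), (4,4), each with probability 1/24.
E[A·B | max(A, B) = 4] = (4 + 8 + 12 + 4 + 8 + 12 + 16) / 7 = 64/7.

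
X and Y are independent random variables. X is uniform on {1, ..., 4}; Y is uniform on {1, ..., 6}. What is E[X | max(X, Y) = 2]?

5/3

P(max(X, Y) = 2) = 1/8.
Summing X·P(x,y) over outcomes with max(X, Y) = 2 gives 5/24.
E[X | max(X, Y) = 2] = (5/24) / (1/8) = 5/3.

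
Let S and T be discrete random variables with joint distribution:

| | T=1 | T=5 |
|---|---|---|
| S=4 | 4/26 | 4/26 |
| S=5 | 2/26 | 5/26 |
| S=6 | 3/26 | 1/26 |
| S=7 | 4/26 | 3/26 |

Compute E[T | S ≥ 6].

P(S ≥ 6) = 11/26.
Summing T·P(S=x,T=y) over the conditioning event gives 27/26.
E[T | S ≥ 6] = (27/26) / (11/26) = 27/11.

27/11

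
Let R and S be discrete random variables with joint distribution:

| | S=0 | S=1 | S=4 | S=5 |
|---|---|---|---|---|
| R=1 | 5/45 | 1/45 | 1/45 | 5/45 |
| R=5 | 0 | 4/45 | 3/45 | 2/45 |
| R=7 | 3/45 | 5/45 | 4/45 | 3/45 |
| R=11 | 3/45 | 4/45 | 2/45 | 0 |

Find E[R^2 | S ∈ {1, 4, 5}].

P(S ∈ {1, 4, 5}) = 34/45.
Summing R^2·P(R=x,S=y) over the conditioning event gives 1546/45.
E[R^2 | S ∈ {1, 4, 5}] = (1546/45) / (34/45) = 773/17.

773/17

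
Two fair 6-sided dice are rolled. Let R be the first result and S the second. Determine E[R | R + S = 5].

5/2

Outcomes with R + S = 5: (1,4), (2,3), (3,2), (4,1), each with probability 1/36.
E[R | R + S = 5] = (1 + 2 + 3 + 4) / 4 = 5/2.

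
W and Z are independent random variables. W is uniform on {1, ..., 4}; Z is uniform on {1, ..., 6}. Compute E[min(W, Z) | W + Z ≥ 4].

P(W + Z ≥ 4) = 7/8.
Summing min(W,Z)·P(x,y) over outcomes with W + Z ≥ 4 gives 47/24.
E[min(W, Z) | W + Z ≥ 4] = (47/24) / (7/8) = 47/21.

47/21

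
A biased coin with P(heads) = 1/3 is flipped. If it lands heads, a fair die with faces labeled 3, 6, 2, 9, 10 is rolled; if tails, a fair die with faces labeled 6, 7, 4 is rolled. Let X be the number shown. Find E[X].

E[X | heads] = (3+6+2+9+10)/5 = 6.
E[X | tails] = (6+7+4)/3 = 17/3.
By the law of total expectation,
E[X] = (1/3)·(6) + (2/3)·(17/3) = 52/9.

52/9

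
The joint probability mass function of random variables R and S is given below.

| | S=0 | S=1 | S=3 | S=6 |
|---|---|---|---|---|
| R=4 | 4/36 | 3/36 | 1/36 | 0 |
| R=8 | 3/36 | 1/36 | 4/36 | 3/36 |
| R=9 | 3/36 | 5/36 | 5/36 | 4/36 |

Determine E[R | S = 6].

60/7

P(S = 6) = 7/36.
Σ R·P over the event = 8·(3/36) + 9·(4/36) = 5/3.
E[R | S = 6] = (5/3) / (7/36) = 60/7.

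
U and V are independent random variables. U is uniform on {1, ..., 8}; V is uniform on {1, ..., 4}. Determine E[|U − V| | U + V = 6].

Outcomes with U + V = 6: (2,4), (3,3), (4,2), (5,1), each with probability 1/32.
E[|U − V| | U + V = 6] = (2 + 0 + 2 + 4) / 4 = 2.

2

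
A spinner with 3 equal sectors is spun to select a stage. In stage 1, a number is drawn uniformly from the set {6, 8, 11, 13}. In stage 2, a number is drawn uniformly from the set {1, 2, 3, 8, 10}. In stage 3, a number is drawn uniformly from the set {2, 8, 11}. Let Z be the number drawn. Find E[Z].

E[Z | stage 1] = (6+8+11+13)/4 = 19/2.
E[Z | stage 2] = (1+2+3+8+10)/5 = 24/5.
E[Z | stage 3] = (2+8+11)/3 = 7.
E[Z] = (1/3)·(19/2) + (1/3)·(24/5) + (1/3)·(7) = 71/10.

71/10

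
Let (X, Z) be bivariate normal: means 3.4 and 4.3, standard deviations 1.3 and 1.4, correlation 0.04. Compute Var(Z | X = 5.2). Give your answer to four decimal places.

For a bivariate normal, Var(Z | X=x) = σ_Z²(1 − ρ²).
Var(Z | X=5.2) = (1.4)²·(1 − (0.04)²) = 1.96·0.9984 = 1.9569.

1.9569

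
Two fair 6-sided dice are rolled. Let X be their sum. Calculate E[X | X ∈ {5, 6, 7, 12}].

P(X ∈ {5, 6, 7, 12}) = 4/9.
Σ over the event: 5·1/9 + 6·5/36 + 7·1/6 + 12·1/36 = 26/9.
E[X | X ∈ {5, 6, 7, 12}] = (26/9) / (4/9) = 13/2.

13/2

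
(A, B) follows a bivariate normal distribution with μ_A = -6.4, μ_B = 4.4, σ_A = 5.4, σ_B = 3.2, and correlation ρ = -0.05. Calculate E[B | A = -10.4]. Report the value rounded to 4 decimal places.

For a bivariate normal, E[B | A=x] = μ_B + ρ·(σ_B/σ_A)·(x − μ_A).
E[B | A=-10.4] = 4.4 + (-0.05)·(3.2/5.4)·(-10.4 − (-6.4)) = 4.4 + (-0.02963)·(-4) = 4.5185.

4.5185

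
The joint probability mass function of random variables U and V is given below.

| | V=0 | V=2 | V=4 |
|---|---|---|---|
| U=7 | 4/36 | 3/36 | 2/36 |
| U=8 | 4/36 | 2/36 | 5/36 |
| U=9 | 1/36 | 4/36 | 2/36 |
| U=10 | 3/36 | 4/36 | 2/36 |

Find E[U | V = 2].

113/13

P(V = 2) = 13/36.
Summing U·P(U=x,V=y) over the conditioning event gives 113/36.
E[U | V = 2] = (113/36) / (13/36) = 113/13.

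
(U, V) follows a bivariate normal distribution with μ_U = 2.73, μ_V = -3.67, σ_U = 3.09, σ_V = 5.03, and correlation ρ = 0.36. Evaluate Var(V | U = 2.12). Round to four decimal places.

22.0219

Var(V | U=x) = (1 − ρ²)·σ_V².
Var(V | U=2.12) = (5.03)²·(1 − (0.36)²) = 25.3009·0.8704 = 22.0219.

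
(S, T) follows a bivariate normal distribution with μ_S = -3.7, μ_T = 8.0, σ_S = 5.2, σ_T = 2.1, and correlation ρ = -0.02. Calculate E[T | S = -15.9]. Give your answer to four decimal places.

For a bivariate normal, E[T | S=x] = μ_T + ρ·(σ_T/σ_S)·(x − μ_S).
E[T | S=-15.9] = 8.0 + (-0.02)·(2.1/5.2)·(-15.9 − (-3.7)) = 8.0 + (-0.0080769)·(-12.2) = 8.0985.

8.0985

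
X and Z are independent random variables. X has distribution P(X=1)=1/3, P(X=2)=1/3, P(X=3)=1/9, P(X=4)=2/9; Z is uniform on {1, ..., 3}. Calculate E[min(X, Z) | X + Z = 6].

7/3

P(X + Z = 6) = 1/9.
Summing min(X,Z)·P(x,y) over outcomes with X + Z = 6 gives 7/27.
E[min(X, Z) | X + Z = 6] = (7/27) / (1/9) = 7/3.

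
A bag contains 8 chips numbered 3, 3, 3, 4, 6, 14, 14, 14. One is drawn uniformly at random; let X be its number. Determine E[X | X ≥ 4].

P(X ≥ 4) = 5/8.
Σ over the event: 4·1/8 + 6·1/8 + 14·3/8 = 13/2.
E[X | X ≥ 4] = (13/2) / (5/8) = 52/5.

52/5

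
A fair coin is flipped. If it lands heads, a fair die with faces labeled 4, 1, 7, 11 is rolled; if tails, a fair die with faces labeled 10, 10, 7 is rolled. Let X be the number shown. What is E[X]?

59/8

E[X | heads] = (4+1+7+11)/4 = 23/4.
E[X | tails] = (10+10+7)/3 = 9.
By the law of total expectation,
E[X] = (1/2)·(23/4) + (1/2)·(9) = 59/8.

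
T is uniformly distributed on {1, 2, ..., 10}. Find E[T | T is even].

Given T is even, T is equally likely to be any of {2, 4, 6, 8, 10}.
E[T | T is even] = (2 + 4 + 6 + 8 + 10) / 5 = 6.

6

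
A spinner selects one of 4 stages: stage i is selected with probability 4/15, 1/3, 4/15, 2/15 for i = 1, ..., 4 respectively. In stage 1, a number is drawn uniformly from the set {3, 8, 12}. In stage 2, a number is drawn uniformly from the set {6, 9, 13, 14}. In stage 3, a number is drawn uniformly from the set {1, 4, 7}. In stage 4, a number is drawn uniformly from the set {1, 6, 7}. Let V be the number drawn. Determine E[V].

217/30

E[V | stage 1] = (3+8+12)/3 = 23/3.
E[V | stage 2] = (6+9+13+14)/4 = 21/2.
E[V | stage 3] = (1+4+7)/3 = 4.
E[V | stage 4] = (1+6+7)/3 = 14/3.
E[V] = (4/15)·(23/3) + (1/3)·(21/2) + (4/15)·(4) + (2/15)·(14/3) = 217/30.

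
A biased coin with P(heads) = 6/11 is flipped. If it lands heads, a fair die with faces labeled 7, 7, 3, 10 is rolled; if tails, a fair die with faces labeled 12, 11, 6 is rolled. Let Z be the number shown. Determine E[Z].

533/66

E[Z | heads] = (7+7+3+10)/4 = 27/4.
E[Z | tails] = (12+11+6)/3 = 29/3.
E[Z] = (6/11)·(27/4) + (5/11)·(29/3) = 533/66.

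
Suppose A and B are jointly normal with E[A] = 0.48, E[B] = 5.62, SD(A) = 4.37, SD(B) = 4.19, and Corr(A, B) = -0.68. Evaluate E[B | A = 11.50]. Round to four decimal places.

The regression of B on A has slope ρ·σ_B/σ_A and passes through (μ_A, μ_B).
E[B | A=11.50] = 5.62 + (-0.68)·(4.19/4.37)·(11.50 − (0.48)) = 5.62 + (-0.65199)·(11.02) = -1.5649.

-1.5649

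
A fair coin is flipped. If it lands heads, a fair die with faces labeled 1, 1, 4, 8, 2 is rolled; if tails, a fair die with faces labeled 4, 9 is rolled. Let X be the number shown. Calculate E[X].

97/20

E[X | heads] = (1+1+4+8+2)/5 = 16/5.
E[X | tails] = (4+9)/2 = 13/2.
By the law of total expectation,
E[X] = (1/2)·(16/5) + (1/2)·(13/2) = 97/20.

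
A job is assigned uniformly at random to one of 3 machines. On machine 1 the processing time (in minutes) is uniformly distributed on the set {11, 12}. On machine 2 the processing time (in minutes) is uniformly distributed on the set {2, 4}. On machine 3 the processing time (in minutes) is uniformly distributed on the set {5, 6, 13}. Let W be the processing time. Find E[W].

E[W | machine 1] = (11+12)/2 = 23/2.
E[W | machine 2] = (2+4)/2 = 3.
E[W | machine 3] = (5+6+13)/3 = 8.
By the law of total expectation,
E[W] = (1/3)·(23/2) + (1/3)·(3) + (1/3)·(8) = 15/2.

15/2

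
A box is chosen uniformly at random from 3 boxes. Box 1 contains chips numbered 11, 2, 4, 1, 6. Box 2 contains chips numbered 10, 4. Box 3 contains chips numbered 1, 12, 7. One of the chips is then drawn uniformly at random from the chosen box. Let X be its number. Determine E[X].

E[X | box 1] = (11+2+4+1+6)/5 = 24/5.
E[X | box 2] = (10+4)/2 = 7.
E[X | box 3] = (1+12+7)/3 = 20/3.
E[X] = (1/3)·(24/5) + (1/3)·(7) + (1/3)·(20/3) = 277/45.

277/45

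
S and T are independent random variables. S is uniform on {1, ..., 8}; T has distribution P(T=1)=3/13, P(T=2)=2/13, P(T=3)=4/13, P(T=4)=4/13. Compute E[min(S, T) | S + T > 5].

P(S + T > 5) = 37/52.
Summing min(S,T)·P(x,y) over outcomes with S + T > 5 gives 51/26.
E[min(S, T) | S + T > 5] = (51/26) / (37/52) = 102/37.

102/37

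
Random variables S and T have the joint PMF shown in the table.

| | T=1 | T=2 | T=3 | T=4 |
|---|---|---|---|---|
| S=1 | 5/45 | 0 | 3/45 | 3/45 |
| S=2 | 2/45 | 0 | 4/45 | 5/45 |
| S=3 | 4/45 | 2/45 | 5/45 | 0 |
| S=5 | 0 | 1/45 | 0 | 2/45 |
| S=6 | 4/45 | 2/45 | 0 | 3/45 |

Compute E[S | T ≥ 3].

67/25

P(T ≥ 3) = 5/9.
Σ S·P over the event = 1·(3/45) + 1·(3/45) + 2·(4/45) + 2·(5/45) + 3·(5/45) + 5·(2/45) + 6·(3/45) = 67/45.
E[S | T ≥ 3] = (67/45) / (5/9) = 67/25.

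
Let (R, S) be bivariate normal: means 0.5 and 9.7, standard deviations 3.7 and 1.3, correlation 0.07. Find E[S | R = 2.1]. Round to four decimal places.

For a bivariate normal, E[S | R=x] = μ_S + ρ·(σ_S/σ_R)·(x − μ_R).
E[S | R=2.1] = 9.7 + (0.07)·(1.3/3.7)·(2.1 − (0.5)) = 9.7 + (0.024595)·(1.6) = 9.7394.

9.7394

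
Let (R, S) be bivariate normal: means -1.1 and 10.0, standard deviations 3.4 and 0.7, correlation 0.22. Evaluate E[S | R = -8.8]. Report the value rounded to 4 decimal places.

9.6512

The regression of S on R has slope ρ·σ_S/σ_R and passes through (μ_R, μ_S).
E[S | R=-8.8] = 10.0 + (0.22)·(0.7/3.4)·(-8.8 − (-1.1)) = 10.0 + (0.045294)·(-7.7) = 9.6512.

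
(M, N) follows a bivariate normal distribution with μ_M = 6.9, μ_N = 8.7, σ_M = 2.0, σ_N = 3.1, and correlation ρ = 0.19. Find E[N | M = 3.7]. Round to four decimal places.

The regression of N on M has slope ρ·σ_N/σ_M and passes through (μ_M, μ_N).
E[N | M=3.7] = 8.7 + (0.19)·(3.1/2.0)·(3.7 − (6.9)) = 8.7 + (0.2945)·(-3.2) = 7.7576.

7.7576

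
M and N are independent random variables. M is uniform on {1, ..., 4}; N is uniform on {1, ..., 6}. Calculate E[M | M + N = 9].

Outcomes with M + N = 9: (3,6), (4,5), each with probability 1/24.
E[M | M + N = 9] = (3 + 4) / 2 = 7/2.

7/2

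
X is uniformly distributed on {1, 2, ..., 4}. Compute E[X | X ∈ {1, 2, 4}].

7/3

P(X ∈ {1, 2, 4}) = 3/4.
Σ over the event: 1·1/4 + 2·1/4 + 4·1/4 = 7/4.
E[X | X ∈ {1, 2, 4}] = (7/4) / (3/4) = 7/3.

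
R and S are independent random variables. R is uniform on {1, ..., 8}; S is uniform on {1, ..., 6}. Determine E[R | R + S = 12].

Outcomes with R + S = 12: (6,6), (7,5), (8,4), each with probability 1/48.
E[R | R + S = 12] = (6 + 7 + 8) / 3 = 7.

7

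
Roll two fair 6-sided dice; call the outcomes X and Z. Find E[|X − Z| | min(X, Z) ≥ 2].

P(min(X, Z) ≥ 2) = 25/36.
Summing |X−Z|·P(x,y) over outcomes with min(X, Z) ≥ 2 gives 10/9.
E[|X − Z| | min(X, Z) ≥ 2] = (10/9) / (25/36) = 8/5.

8/5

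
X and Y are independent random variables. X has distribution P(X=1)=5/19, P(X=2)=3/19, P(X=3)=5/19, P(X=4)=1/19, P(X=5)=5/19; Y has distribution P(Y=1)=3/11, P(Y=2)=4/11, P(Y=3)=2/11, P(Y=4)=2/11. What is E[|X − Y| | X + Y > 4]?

P(X + Y > 4) = 128/209.
Summing |X−Y|·P(x,y) over outcomes with X + Y > 4 gives 13/11.
E[|X − Y| | X + Y > 4] = (13/11) / (128/209) = 247/128.

247/128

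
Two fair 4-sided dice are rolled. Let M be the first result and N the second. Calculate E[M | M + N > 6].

11/3

P(M + N > 6) = 3/16.
Summing M·P(x,y) over outcomes with M + N > 6 gives 11/16.
E[M | M + N > 6] = (11/16) / (3/16) = 11/3.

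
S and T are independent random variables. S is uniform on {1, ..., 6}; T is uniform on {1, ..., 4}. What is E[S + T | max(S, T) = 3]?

24/5

Outcomes with max(S, T) = 3: (1,3), (2,3), (3,1), (3,2), (3,3), each with probability 1/24.
E[S + T | max(S, T) = 3] = (4 + 5 + 4 + 5 + 6) / 5 = 24/5.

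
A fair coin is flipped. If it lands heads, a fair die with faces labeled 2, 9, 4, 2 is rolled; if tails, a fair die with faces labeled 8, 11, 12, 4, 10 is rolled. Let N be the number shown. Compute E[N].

53/8

E[N | heads] = (2+9+4+2)/4 = 17/4.
E[N | tails] = (8+11+12+4+10)/5 = 9.
E[N] = (1/2)·(17/4) + (1/2)·(9) = 53/8.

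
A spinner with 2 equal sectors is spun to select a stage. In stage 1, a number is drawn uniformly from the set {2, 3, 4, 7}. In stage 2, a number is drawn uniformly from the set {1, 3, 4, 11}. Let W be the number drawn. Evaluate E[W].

E[W | stage 1] = (2+3+4+7)/4 = 4.
E[W | stage 2] = (1+3+4+11)/4 = 19/4.
E[W] = (1/2)·(4) + (1/2)·(19/4) = 35/8.

35/8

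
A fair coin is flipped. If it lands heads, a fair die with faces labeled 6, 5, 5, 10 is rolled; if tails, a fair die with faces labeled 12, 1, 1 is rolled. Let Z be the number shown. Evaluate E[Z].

67/12

E[Z | heads] = (6+5+5+10)/4 = 13/2.
E[Z | tails] = (12+1+1)/3 = 14/3.
E[Z] = (1/2)·(13/2) + (1/2)·(14/3) = 67/12.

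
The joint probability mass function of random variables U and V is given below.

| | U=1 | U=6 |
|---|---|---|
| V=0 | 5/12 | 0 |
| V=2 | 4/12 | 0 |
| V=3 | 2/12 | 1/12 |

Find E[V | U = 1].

P(U = 1) = 11/12.
Σ V·P over the event = 0·(5/12) + 2·(4/12) + 3·(2/12) = 7/6.
E[V | U = 1] = (7/6) / (11/12) = 14/11.

14/11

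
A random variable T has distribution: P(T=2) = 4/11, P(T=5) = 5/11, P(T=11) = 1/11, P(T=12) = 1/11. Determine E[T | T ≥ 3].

P(T ≥ 3) = 7/11.
Σ over the event: 5·5/11 + 11·1/11 + 12·1/11 = 48/11.
E[T | T ≥ 3] = (48/11) / (7/11) = 48/7.

48/7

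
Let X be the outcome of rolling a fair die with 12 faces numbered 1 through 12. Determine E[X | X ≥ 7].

Given X ≥ 7, X is equally likely to be any of {7, 8, 9, 10, 11, 12}.
E[X | X ≥ 7] = (7 + 8 + 9 + 10 + 11 + 12) / 6 = 19/2.

19/2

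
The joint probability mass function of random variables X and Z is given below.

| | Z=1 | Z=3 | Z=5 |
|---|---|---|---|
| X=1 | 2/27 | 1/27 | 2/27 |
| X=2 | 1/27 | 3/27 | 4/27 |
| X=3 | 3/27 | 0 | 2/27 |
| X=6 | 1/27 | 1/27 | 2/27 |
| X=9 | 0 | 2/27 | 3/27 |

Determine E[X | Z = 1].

P(Z = 1) = 7/27.
Σ X·P over the event = 1·(2/27) + 2·(1/27) + 3·(3/27) + 6·(1/27) = 19/27.
E[X | Z = 1] = (19/27) / (7/27) = 19/7.

19/7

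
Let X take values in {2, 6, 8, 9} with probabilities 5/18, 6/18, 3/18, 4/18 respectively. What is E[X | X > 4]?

P(X > 4) = 13/18.
Σ over the event: 6·1/3 + 8·1/6 + 9·2/9 = 16/3.
E[X | X > 4] = (16/3) / (13/18) = 96/13.

96/13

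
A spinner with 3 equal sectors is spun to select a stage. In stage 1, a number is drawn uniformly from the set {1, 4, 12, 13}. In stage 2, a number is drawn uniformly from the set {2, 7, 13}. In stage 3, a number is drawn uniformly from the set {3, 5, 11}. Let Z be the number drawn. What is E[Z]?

127/18

E[Z | stage 1] = (1+4+12+13)/4 = 15/2.
E[Z | stage 2] = (2+7+13)/3 = 22/3.
E[Z | stage 3] = (3+5+11)/3 = 19/3.
E[Z] = (1/3)·(15/2) + (1/3)·(22/3) + (1/3)·(19/3) = 127/18.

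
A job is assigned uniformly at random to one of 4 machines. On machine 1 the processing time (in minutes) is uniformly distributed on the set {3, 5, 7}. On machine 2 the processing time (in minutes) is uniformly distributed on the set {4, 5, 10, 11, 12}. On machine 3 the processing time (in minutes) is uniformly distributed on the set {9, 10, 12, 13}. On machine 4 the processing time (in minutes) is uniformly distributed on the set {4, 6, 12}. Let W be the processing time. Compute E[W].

119/15

E[W | machine 1] = (3+5+7)/3 = 5.
E[W | machine 2] = (4+5+10+11+12)/5 = 42/5.
E[W | machine 3] = (9+10+12+13)/4 = 11.
E[W | machine 4] = (4+6+12)/3 = 22/3.
By the law of total expectation,
E[W] = (1/4)·(5) + (1/4)·(42/5) + (1/4)·(11) + (1/4)·(22/3) = 119/15.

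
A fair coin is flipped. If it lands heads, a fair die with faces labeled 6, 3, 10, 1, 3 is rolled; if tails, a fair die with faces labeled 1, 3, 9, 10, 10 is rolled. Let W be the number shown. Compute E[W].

E[W | heads] = (6+3+10+1+3)/5 = 23/5.
E[W | tails] = (1+3+9+10+10)/5 = 33/5.
By the law of total expectation,
E[W] = (1/2)·(23/5) + (1/2)·(33/5) = 28/5.

28/5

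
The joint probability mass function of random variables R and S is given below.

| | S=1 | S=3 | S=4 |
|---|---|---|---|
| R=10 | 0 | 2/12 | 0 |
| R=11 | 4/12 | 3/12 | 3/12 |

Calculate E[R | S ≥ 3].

P(S ≥ 3) = 2/3.
Σ R·P over the event = 10·(2/12) + 11·(3/12) + 11·(3/12) = 43/6.
E[R | S ≥ 3] = (43/6) / (2/3) = 43/4.

43/4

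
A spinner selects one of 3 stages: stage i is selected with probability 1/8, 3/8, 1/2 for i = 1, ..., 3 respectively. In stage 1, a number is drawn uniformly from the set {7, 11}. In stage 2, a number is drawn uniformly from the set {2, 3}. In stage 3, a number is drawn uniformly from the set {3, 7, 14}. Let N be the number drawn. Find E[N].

E[N | stage 1] = (7+11)/2 = 9.
E[N | stage 2] = (2+3)/2 = 5/2.
E[N | stage 3] = (3+7+14)/3 = 8.
E[N] = (1/8)·(9) + (3/8)·(5/2) + (1/2)·(8) = 97/16.

97/16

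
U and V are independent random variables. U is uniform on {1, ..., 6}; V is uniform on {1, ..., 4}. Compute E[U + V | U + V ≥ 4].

P(U + V ≥ 4) = 7/8.
Summing (U+V)·P(x,y) over outcomes with U + V ≥ 4 gives 17/3.
E[U + V | U + V ≥ 4] = (17/3) / (7/8) = 136/21.

136/21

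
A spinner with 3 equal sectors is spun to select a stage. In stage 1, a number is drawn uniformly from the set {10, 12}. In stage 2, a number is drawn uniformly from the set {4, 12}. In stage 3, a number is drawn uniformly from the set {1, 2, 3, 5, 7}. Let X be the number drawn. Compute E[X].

113/15

E[X | stage 1] = (10+12)/2 = 11.
E[X | stage 2] = (4+12)/2 = 8.
E[X | stage 3] = (1+2+3+5+7)/5 = 18/5.
By the law of total expectation,
E[X] = (1/3)·(11) + (1/3)·(8) + (1/3)·(18/5) = 113/15.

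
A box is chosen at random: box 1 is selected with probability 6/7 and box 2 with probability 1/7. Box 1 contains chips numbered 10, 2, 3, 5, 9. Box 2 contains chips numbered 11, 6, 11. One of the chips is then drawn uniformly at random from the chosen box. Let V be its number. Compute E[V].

662/105

E[V | box 1] = (10+2+3+5+9)/5 = 29/5.
E[V | box 2] = (11+6+11)/3 = 28/3.
By the law of total expectation,
E[V] = (6/7)·(29/5) + (1/7)·(28/3) = 662/105.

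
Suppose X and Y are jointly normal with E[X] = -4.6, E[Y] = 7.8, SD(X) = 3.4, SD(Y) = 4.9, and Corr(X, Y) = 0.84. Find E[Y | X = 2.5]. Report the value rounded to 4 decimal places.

16.3952

The regression of Y on X has slope ρ·σ_Y/σ_X and passes through (μ_X, μ_Y).
E[Y | X=2.5] = 7.8 + (0.84)·(4.9/3.4)·(2.5 − (-4.6)) = 7.8 + (1.21059)·(7.1) = 16.3952.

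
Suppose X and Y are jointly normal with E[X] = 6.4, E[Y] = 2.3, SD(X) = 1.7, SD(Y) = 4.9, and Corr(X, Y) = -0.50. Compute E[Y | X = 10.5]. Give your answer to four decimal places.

For a bivariate normal, E[Y | X=x] = μ_Y + ρ·(σ_Y/σ_X)·(x − μ_X).
E[Y | X=10.5] = 2.3 + (-0.50)·(4.9/1.7)·(10.5 − (6.4)) = 2.3 + (-1.44118)·(4.1) = -3.6088.

-3.6088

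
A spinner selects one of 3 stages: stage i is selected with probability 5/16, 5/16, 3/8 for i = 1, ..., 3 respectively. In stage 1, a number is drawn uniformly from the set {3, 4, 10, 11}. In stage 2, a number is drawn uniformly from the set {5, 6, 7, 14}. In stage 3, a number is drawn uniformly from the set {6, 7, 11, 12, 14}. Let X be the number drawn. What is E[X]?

135/16

E[X | stage 1] = (3+4+10+11)/4 = 7.
E[X | stage 2] = (5+6+7+14)/4 = 8.
E[X | stage 3] = (6+7+11+12+14)/5 = 10.
By the law of total expectation,
E[X] = (5/16)·(7) + (5/16)·(8) + (3/8)·(10) = 135/16.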